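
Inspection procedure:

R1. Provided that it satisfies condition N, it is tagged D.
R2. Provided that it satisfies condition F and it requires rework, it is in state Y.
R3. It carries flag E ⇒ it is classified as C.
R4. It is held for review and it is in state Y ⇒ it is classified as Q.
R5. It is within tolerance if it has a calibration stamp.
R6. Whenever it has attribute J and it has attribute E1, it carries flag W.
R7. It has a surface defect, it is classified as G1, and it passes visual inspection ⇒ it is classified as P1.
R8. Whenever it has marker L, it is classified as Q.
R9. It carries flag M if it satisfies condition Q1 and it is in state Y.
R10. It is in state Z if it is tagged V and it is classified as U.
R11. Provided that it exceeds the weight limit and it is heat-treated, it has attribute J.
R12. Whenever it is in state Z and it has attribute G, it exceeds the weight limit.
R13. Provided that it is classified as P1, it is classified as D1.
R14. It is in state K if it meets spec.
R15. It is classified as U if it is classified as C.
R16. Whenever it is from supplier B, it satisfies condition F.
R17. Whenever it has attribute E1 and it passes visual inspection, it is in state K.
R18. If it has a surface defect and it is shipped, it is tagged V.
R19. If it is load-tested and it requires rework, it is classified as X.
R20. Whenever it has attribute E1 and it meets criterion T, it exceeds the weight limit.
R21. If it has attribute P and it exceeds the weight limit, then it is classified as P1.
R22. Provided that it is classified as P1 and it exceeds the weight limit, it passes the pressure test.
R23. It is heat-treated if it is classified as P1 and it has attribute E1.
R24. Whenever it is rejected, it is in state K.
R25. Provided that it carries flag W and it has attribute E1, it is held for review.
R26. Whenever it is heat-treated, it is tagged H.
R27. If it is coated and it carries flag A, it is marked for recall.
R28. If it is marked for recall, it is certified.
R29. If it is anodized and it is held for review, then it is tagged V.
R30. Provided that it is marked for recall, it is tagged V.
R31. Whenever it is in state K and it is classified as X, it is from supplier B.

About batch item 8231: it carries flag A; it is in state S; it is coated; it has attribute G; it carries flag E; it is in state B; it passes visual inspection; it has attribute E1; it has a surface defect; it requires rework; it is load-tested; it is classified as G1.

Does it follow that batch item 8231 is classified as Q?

By R3 (it carries flag E): it is classified as C.
By R7 (it has a surface defect, it is classified as G1, it passes visual inspection): it is classified as P1.
By R15 (it is classified as C): it is classified as U.
By R17 (it has attribute E1, it passes visual inspection): it is in state K.
By R19 (it is load-tested, it requires rework): it is classified as X.
By R23 (it is classified as P1, it has attribute E1): it is heat-treated.
By R27 (it is coated, it carries flag A): it is marked for recall.
By R30 (it is marked for recall): it is tagged V.
By R31 (it is in state K, it is classified as X): it is from supplier B.
By R10 (it is tagged V, it is classified as U): it is in state Z.
By R12 (it is in state Z, it has attribute G): it exceeds the weight limit.
By R16 (it is from supplier B): it satisfies condition F.
By R2 (it satisfies condition F, it requires rework): it is in state Y.
By R11 (it exceeds the weight limit, it is heat-treated): it has attribute J.
By R6 (it has attribute J, it has attribute E1): it carries flag W.
By R25 (it carries flag W, it has attribute E1): it is held for review.
By R4 (it is held for review, it is in state Y): it is classified as Q.

Yes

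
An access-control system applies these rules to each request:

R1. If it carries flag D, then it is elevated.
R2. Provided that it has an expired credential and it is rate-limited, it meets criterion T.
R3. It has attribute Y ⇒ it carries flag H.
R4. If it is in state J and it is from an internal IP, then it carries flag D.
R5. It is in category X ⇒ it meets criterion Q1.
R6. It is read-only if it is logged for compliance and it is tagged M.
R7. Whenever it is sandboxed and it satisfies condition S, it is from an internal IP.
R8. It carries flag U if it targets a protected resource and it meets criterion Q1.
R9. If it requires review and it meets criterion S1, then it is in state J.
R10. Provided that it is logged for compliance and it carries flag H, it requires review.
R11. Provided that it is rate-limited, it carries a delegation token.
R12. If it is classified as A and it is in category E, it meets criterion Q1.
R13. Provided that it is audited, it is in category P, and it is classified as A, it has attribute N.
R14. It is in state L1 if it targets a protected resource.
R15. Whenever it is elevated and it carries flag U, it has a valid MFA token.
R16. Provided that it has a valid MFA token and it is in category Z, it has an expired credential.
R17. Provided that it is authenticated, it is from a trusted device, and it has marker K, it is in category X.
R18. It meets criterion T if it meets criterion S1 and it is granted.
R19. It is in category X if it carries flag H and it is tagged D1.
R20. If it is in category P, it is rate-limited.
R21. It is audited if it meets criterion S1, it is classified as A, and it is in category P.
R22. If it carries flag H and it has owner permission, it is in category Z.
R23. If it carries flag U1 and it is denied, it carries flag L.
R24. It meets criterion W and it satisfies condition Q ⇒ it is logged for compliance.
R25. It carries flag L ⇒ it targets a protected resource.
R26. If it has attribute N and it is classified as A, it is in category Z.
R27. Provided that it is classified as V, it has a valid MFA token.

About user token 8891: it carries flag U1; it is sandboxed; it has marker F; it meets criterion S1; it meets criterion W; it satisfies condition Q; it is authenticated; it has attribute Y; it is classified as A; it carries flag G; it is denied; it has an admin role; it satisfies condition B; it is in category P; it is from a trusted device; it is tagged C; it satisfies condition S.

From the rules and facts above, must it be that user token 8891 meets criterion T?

No

Forward chaining from the given facts derives: carries flag H, is from an internal IP, is rate-limited, is audited, carries flag L, is logged for compliance, targets a protected resource, requires review, carries a delegation token, has attribute N, is in state L1, is in category Z, is in state J, carries flag D, is elevated.
Rules concluding "it meets criterion T": R2 needs "it has an expired credential"; R18 needs "it is granted" — none of these are established.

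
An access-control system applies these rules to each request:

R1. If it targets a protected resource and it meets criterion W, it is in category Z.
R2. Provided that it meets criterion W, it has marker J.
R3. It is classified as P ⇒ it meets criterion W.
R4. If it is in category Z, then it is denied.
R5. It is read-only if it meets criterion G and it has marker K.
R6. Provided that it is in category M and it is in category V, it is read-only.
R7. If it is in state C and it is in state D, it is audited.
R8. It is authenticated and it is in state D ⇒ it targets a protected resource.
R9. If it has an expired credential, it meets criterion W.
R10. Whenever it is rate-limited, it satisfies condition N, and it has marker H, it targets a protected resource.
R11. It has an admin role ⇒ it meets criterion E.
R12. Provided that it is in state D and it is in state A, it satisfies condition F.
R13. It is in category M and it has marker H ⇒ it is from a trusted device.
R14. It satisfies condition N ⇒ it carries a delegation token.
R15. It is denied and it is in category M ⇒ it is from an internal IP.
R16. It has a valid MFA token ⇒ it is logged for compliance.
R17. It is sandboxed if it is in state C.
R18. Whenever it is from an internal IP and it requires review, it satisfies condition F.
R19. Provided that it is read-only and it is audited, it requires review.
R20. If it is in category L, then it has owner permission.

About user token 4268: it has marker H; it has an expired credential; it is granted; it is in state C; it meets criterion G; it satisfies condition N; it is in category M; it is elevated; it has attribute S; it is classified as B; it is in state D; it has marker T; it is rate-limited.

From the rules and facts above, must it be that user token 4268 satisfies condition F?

No

Forward chaining from the given facts derives: is audited, meets criterion W, targets a protected resource, is from a trusted device, carries a delegation token, is sandboxed, is in category Z, has marker J, is denied, is from an internal IP.
Rules concluding "it satisfies condition F": R12 needs "it is in state A"; R18 needs "it requires review" — none of these are established.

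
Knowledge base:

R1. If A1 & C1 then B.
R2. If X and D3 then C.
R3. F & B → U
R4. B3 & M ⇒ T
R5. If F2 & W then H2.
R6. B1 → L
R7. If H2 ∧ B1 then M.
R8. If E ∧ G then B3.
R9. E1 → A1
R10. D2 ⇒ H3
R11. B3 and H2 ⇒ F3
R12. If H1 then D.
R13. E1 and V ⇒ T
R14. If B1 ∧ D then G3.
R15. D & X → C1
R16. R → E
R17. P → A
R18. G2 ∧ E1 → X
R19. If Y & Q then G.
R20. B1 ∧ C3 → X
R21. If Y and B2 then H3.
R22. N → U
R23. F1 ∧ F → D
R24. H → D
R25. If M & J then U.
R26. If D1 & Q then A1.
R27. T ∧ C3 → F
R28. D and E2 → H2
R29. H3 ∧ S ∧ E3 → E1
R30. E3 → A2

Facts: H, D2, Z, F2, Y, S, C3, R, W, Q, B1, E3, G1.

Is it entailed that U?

Yes

H2  (by R5: F2, W)
M  (by R7: H2, B1)
H3  (by R10: D2)
E  (by R16: R)
G  (by R19: Y, Q)
X  (by R20: B1, C3)
D  (by R24: H)
E1  (by R29: H3, S, E3)
B3  (by R8: E, G)
A1  (by R9: E1)
C1  (by R15: D, X)
B  (by R1: A1, C1)
T  (by R4: B3, M)
F  (by R27: T, C3)
U  (by R3: F, B)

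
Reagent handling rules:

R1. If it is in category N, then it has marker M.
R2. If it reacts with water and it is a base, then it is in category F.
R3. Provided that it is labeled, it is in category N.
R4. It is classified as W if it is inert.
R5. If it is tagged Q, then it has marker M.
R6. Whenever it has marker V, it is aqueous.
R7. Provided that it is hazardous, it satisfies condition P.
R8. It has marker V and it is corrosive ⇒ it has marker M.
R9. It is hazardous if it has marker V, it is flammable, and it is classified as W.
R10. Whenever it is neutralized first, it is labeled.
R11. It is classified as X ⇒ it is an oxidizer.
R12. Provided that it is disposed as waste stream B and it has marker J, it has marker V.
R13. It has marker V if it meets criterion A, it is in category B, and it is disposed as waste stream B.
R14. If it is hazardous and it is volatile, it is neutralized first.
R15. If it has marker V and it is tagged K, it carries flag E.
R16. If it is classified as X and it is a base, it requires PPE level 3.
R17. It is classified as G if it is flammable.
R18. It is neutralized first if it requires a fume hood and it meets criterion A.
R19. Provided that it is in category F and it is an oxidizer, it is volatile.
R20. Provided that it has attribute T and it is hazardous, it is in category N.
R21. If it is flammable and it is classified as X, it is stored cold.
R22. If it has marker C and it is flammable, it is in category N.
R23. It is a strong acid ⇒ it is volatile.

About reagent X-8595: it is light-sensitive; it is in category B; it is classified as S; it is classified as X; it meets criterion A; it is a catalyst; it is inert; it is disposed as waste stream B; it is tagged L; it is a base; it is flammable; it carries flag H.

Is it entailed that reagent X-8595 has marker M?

No

Forward chaining from the given facts derives: is classified as W, is an oxidizer, has marker V, requires PPE level 3, is classified as G, is stored cold, is aqueous, is hazardous, satisfies condition P.
Rules concluding "it has marker M": R1 needs "it is in category N"; R5 needs "it is tagged Q"; R8 needs "it is corrosive" — none of these are established.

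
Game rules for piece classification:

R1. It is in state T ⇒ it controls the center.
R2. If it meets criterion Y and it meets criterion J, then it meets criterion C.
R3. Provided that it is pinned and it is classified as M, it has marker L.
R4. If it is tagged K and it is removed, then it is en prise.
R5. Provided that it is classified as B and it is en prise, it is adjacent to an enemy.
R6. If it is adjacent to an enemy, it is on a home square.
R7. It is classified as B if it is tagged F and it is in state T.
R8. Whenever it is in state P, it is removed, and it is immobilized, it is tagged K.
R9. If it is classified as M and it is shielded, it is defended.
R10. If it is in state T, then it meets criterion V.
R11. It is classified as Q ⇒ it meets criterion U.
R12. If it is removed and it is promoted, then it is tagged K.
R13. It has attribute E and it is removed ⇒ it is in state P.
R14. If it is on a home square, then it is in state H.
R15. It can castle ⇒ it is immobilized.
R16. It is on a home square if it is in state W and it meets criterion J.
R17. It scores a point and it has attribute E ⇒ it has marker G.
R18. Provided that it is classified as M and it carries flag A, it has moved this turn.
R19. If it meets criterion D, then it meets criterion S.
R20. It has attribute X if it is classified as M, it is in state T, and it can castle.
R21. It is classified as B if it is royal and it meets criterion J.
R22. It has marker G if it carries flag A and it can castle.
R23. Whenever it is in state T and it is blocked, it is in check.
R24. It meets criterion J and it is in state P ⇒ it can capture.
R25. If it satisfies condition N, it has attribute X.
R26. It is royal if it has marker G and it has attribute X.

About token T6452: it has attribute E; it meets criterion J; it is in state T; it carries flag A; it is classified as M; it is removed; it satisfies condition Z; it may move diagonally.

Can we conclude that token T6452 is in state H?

No

Forward chaining from the given facts derives: controls the center, meets criterion V, is in state P, has moved this turn, can capture.
The only rule concluding "it is in state H" is R14, which needs "it is on a home square"; that is never established.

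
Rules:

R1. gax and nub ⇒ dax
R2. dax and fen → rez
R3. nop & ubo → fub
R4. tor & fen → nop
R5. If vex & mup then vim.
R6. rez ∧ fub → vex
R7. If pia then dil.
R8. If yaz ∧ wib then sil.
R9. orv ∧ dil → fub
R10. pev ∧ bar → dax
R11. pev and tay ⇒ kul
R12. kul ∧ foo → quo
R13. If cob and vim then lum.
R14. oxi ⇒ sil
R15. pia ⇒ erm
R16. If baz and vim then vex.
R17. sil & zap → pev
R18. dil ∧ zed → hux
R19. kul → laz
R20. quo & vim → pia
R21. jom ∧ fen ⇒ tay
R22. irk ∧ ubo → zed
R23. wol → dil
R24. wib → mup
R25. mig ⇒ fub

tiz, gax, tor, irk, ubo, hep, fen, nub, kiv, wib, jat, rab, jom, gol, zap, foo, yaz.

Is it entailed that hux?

Yes

dax  (by R1: gax, nub)
rez  (by R2: dax, fen)
nop  (by R4: tor, fen)
sil  (by R8: yaz, wib)
pev  (by R17: sil, zap)
tay  (by R21: jom, fen)
zed  (by R22: irk, ubo)
mup  (by R24: wib)
fub  (by R3: nop, ubo)
vex  (by R6: rez, fub)
kul  (by R11: pev, tay)
quo  (by R12: kul, foo)
vim  (by R5: vex, mup)
pia  (by R20: quo, vim)
dil  (by R7: pia)
hux  (by R18: dil, zed)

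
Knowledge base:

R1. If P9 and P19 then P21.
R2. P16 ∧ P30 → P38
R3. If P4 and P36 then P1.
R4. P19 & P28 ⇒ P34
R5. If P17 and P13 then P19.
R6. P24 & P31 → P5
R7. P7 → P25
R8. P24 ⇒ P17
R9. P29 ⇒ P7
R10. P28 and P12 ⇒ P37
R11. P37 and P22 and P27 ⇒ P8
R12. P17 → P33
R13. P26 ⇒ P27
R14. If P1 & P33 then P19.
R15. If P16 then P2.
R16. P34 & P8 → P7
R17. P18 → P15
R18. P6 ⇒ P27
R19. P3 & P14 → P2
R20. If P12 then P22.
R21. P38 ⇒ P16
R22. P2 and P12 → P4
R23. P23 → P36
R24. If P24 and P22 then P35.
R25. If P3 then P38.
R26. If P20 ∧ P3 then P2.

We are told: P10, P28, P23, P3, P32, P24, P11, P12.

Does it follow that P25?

No

Forward chaining from the given facts derives: P17, P37, P33, P22, P36, P35, P38, P16, P2, P4, P1, P19, P34.
The only rule concluding P25 is R7, which needs P7; that is never established.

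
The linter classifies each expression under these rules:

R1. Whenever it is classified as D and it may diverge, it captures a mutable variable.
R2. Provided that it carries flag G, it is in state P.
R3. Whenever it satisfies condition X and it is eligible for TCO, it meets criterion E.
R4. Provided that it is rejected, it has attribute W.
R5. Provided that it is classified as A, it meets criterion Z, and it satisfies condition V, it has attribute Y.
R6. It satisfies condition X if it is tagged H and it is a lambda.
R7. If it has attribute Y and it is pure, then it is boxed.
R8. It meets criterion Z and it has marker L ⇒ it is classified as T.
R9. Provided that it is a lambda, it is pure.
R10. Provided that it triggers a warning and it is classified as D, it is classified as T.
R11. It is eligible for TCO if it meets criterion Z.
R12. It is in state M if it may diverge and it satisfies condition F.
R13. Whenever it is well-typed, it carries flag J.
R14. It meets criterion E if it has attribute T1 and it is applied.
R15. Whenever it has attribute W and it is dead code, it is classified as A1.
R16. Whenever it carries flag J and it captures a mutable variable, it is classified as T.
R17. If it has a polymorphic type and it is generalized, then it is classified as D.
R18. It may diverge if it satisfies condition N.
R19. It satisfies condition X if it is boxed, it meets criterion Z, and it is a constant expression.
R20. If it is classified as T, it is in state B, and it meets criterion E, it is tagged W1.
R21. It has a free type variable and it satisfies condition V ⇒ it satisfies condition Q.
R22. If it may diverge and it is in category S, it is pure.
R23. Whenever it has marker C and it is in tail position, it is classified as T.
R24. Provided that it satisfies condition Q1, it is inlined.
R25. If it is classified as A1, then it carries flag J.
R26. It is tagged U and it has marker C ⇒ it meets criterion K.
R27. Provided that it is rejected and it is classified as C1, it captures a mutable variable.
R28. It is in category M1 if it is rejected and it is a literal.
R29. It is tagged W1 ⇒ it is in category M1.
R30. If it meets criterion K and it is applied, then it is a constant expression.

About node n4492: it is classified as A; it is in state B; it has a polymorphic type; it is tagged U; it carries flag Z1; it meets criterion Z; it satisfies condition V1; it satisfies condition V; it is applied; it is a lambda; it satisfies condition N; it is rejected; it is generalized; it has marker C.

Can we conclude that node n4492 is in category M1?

No

Forward chaining from the given facts derives: has attribute W, has attribute Y, is pure, is eligible for TCO, is classified as D, may diverge, meets criterion K, is a constant expression, captures a mutable variable, is boxed, satisfies condition X, meets criterion E.
Rules concluding "it is in category M1": R28 needs "it is a literal"; R29 needs "it is tagged W1" — none of these are established.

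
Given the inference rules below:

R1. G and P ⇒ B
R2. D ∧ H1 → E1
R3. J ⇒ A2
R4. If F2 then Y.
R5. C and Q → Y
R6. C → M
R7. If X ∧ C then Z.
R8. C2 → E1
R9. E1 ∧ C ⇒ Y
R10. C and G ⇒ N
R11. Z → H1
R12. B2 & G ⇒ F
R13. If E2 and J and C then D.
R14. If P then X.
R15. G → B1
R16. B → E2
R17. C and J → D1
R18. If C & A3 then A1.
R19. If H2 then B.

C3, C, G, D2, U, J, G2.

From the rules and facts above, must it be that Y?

No

Forward chaining from the given facts derives: A2, M, N, B1, D1.
Rules concluding Y: R4 needs F2; R5 needs Q; R9 needs E1 — none of these are established.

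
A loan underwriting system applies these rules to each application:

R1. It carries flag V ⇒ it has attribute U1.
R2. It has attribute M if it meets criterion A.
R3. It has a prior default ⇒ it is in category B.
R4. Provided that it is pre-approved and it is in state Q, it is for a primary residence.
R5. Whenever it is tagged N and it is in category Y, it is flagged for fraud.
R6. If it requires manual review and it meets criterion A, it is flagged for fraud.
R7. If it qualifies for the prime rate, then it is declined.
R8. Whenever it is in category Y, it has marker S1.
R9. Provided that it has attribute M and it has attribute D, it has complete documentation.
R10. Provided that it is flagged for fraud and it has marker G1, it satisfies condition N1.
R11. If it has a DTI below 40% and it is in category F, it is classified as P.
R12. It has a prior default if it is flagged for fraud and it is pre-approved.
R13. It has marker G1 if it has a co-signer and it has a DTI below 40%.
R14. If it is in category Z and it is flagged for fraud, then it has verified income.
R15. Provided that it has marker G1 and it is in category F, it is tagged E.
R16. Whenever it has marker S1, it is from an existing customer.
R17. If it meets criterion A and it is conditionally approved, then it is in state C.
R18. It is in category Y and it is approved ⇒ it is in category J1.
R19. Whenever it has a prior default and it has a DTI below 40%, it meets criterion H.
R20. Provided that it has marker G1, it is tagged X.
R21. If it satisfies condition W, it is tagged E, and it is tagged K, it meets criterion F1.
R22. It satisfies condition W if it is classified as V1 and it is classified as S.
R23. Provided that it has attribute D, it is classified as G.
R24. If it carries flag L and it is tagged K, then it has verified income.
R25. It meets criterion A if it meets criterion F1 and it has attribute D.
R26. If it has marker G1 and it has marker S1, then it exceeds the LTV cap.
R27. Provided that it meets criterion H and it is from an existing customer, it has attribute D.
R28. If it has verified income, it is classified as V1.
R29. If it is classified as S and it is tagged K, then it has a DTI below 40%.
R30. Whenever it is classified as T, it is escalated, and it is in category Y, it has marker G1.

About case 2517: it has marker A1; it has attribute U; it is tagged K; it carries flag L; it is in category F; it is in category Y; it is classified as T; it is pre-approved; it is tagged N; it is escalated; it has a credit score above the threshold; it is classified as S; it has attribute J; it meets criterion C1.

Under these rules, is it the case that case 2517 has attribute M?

Yes

By R5 (it is tagged N, it is in category Y): it is flagged for fraud.
By R8 (it is in category Y): it has marker S1.
By R12 (it is flagged for fraud, it is pre-approved): it has a prior default.
By R16 (it has marker S1): it is from an existing customer.
By R24 (it carries flag L, it is tagged K): it has verified income.
By R28 (it has verified income): it is classified as V1.
By R29 (it is classified as S, it is tagged K): it has a DTI below 40%.
By R30 (it is classified as T, it is escalated, it is in category Y): it has marker G1.
By R15 (it has marker G1, it is in category F): it is tagged E.
By R19 (it has a prior default, it has a DTI below 40%): it meets criterion H.
By R22 (it is classified as V1, it is classified as S): it satisfies condition W.
By R27 (it meets criterion H, it is from an existing customer): it has attribute D.
By R21 (it satisfies condition W, it is tagged E, it is tagged K): it meets criterion F1.
By R25 (it meets criterion F1, it has attribute D): it meets criterion A.
By R2 (it meets criterion A): it has attribute M.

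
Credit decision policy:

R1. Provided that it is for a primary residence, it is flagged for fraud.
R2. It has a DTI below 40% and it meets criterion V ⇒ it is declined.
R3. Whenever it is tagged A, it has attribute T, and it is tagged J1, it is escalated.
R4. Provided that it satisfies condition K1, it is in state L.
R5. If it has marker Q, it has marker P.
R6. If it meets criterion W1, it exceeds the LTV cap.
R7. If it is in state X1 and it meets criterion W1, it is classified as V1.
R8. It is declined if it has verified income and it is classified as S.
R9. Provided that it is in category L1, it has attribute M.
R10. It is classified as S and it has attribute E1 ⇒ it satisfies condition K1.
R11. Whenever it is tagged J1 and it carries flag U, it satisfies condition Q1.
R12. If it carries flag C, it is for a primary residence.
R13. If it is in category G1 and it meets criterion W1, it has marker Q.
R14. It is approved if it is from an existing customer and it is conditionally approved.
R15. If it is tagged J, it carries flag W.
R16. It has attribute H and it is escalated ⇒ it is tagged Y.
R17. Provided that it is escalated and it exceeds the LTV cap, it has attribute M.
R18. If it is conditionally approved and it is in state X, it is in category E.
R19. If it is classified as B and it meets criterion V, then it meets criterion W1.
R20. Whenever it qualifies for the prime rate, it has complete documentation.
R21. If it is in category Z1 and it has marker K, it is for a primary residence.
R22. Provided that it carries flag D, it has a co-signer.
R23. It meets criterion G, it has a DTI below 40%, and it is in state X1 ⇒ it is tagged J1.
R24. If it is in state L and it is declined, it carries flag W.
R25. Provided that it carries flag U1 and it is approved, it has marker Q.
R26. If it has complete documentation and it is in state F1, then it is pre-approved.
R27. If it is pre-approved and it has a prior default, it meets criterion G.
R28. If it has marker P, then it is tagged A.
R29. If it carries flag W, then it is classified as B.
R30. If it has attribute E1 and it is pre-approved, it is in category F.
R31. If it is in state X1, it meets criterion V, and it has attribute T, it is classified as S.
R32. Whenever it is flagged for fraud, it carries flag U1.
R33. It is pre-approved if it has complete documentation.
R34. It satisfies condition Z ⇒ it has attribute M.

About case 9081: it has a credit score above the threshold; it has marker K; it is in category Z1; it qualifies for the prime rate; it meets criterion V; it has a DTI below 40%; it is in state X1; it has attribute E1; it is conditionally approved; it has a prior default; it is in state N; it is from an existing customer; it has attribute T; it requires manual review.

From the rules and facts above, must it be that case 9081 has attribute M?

Yes

By R2 (it has a DTI below 40%, it meets criterion V): it is declined.
By R14 (it is from an existing customer, it is conditionally approved): it is approved.
By R20 (it qualifies for the prime rate): it has complete documentation.
By R21 (it is in category Z1, it has marker K): it is for a primary residence.
By R31 (it is in state X1, it meets criterion V, it has attribute T): it is classified as S.
By R33 (it has complete documentation): it is pre-approved.
By R1 (it is for a primary residence): it is flagged for fraud.
By R10 (it is classified as S, it has attribute E1): it satisfies condition K1.
By R27 (it is pre-approved, it has a prior default): it meets criterion G.
By R32 (it is flagged for fraud): it carries flag U1.
By R4 (it satisfies condition K1): it is in state L.
By R23 (it meets criterion G, it has a DTI below 40%, it is in state X1): it is tagged J1.
By R24 (it is in state L, it is declined): it carries flag W.
By R25 (it carries flag U1, it is approved): it has marker Q.
By R29 (it carries flag W): it is classified as B.
By R5 (it has marker Q): it has marker P.
By R19 (it is classified as B, it meets criterion V): it meets criterion W1.
By R28 (it has marker P): it is tagged A.
By R3 (it is tagged A, it has attribute T, it is tagged J1): it is escalated.
By R6 (it meets criterion W1): it exceeds the LTV cap.
By R17 (it is escalated, it exceeds the LTV cap): it has attribute M.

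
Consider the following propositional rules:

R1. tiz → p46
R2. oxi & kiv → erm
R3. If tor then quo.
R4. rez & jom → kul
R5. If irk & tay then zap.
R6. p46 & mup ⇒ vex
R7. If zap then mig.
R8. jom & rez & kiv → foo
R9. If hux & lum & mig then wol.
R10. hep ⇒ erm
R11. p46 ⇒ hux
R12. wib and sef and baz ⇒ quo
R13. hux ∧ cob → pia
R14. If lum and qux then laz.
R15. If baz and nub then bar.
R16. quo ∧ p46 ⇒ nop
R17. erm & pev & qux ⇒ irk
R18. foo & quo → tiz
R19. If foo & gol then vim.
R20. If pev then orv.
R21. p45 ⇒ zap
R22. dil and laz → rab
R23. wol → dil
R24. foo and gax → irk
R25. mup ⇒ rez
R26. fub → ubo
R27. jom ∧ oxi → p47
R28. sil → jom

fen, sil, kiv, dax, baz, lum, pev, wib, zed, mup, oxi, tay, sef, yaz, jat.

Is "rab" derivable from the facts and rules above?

Forward chaining from the given facts derives: erm, quo, orv, rez, jom, kul, foo, tiz, p47, p46, vex, hux, nop.
The only rule concluding rab is R22, which needs dil; that is never established.

No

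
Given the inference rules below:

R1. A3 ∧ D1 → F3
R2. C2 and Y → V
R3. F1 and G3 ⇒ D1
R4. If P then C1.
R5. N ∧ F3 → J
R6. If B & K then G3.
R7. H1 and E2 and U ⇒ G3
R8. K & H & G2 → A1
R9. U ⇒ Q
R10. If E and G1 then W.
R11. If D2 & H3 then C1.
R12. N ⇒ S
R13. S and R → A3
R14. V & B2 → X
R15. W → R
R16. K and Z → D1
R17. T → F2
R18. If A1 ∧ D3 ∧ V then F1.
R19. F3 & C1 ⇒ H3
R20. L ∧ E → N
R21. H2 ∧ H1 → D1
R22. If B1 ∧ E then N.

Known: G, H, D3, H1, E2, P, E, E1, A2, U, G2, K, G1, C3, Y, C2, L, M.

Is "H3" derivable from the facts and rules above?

Yes

V  (by R2: C2, Y)
C1  (by R4: P)
G3  (by R7: H1, E2, U)
A1  (by R8: K, H, G2)
W  (by R10: E, G1)
R  (by R15: W)
F1  (by R18: A1, D3, V)
N  (by R20: L, E)
D1  (by R3: F1, G3)
S  (by R12: N)
A3  (by R13: S, R)
F3  (by R1: A3, D1)
H3  (by R19: F3, C1)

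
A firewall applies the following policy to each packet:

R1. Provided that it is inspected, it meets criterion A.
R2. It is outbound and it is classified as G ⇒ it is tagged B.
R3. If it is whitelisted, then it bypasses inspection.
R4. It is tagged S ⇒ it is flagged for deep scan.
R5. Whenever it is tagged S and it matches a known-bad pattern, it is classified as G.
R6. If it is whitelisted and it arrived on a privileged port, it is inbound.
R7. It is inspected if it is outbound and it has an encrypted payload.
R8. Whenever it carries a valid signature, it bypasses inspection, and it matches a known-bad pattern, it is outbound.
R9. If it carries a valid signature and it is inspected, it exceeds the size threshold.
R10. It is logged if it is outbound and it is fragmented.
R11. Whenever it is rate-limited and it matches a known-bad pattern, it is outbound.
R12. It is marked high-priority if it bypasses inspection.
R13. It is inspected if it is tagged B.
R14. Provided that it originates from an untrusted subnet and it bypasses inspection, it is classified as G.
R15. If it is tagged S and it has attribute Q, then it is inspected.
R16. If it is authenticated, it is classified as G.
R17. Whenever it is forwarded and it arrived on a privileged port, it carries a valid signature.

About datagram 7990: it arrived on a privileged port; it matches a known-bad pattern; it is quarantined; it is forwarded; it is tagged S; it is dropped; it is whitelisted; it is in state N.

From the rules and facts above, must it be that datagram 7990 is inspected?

By R3 (it is whitelisted): it bypasses inspection.
By R5 (it is tagged S, it matches a known-bad pattern): it is classified as G.
By R17 (it is forwarded, it arrived on a privileged port): it carries a valid signature.
By R8 (it carries a valid signature, it bypasses inspection, it matches a known-bad pattern): it is outbound.
By R2 (it is outbound, it is classified as G): it is tagged B.
By R13 (it is tagged B): it is inspected.

Yes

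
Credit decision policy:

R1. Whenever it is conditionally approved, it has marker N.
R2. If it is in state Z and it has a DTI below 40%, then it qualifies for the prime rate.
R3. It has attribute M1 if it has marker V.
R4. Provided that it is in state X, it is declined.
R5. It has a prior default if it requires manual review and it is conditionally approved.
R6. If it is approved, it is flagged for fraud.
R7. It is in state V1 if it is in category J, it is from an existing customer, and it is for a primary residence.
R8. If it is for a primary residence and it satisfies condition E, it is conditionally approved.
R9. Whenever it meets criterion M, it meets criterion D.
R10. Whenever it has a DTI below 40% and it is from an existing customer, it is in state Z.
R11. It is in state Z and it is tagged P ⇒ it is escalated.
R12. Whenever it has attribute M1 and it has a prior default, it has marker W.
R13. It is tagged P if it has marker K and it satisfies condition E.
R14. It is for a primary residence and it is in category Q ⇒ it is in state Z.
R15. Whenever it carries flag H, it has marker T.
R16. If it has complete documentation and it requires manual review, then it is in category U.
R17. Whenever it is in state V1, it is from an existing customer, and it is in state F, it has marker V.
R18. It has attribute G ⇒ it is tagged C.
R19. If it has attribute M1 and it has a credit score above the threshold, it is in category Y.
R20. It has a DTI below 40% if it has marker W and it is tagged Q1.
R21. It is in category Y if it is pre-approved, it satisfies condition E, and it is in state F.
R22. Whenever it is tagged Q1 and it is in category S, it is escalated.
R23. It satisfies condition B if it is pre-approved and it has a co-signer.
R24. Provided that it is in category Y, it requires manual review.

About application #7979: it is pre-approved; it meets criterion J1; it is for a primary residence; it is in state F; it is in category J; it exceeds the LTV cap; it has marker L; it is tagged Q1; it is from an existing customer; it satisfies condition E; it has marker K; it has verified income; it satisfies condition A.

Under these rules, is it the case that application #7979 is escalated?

By R7 (it is in category J, it is from an existing customer, it is for a primary residence): it is in state V1.
By R8 (it is for a primary residence, it satisfies condition E): it is conditionally approved.
By R13 (it has marker K, it satisfies condition E): it is tagged P.
By R17 (it is in state V1, it is from an existing customer, it is in state F): it has marker V.
By R21 (it is pre-approved, it satisfies condition E, it is in state F): it is in category Y.
By R24 (it is in category Y): it requires manual review.
By R3 (it has marker V): it has attribute M1.
By R5 (it requires manual review, it is conditionally approved): it has a prior default.
By R12 (it has attribute M1, it has a prior default): it has marker W.
By R20 (it has marker W, it is tagged Q1): it has a DTI below 40%.
By R10 (it has a DTI below 40%, it is from an existing customer): it is in state Z.
By R11 (it is in state Z, it is tagged P): it is escalated.

Yes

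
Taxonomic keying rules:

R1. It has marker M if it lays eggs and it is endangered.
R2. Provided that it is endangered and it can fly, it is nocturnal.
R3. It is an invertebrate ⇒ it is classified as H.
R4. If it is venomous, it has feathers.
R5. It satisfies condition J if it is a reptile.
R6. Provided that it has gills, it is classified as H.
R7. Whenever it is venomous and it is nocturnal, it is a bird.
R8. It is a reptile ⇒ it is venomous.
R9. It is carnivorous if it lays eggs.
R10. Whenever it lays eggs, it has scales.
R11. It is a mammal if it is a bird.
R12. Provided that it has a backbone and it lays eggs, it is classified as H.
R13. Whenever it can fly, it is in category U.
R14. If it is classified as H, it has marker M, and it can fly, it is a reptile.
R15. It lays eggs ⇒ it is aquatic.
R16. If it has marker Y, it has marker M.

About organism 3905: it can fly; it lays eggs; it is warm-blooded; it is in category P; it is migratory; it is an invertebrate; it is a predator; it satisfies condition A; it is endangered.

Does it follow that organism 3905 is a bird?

Yes

By R1 (it lays eggs, it is endangered): it has marker M.
By R2 (it is endangered, it can fly): it is nocturnal.
By R3 (it is an invertebrate): it is classified as H.
By R14 (it is classified as H, it has marker M, it can fly): it is a reptile.
By R8 (it is a reptile): it is venomous.
By R7 (it is venomous, it is nocturnal): it is a bird.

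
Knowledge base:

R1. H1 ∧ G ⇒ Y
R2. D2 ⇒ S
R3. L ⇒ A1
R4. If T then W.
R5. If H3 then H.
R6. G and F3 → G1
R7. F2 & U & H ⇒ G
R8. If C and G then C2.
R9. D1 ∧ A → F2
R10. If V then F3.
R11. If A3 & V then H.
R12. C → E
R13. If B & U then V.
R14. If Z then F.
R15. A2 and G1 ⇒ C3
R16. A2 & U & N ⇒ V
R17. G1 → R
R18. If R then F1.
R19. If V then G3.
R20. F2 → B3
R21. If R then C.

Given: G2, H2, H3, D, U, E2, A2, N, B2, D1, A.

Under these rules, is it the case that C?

Yes

H  (by R5: H3)
F2  (by R9: D1, A)
V  (by R16: A2, U, N)
G  (by R7: F2, U, H)
F3  (by R10: V)
G1  (by R6: G, F3)
R  (by R17: G1)
C  (by R21: R)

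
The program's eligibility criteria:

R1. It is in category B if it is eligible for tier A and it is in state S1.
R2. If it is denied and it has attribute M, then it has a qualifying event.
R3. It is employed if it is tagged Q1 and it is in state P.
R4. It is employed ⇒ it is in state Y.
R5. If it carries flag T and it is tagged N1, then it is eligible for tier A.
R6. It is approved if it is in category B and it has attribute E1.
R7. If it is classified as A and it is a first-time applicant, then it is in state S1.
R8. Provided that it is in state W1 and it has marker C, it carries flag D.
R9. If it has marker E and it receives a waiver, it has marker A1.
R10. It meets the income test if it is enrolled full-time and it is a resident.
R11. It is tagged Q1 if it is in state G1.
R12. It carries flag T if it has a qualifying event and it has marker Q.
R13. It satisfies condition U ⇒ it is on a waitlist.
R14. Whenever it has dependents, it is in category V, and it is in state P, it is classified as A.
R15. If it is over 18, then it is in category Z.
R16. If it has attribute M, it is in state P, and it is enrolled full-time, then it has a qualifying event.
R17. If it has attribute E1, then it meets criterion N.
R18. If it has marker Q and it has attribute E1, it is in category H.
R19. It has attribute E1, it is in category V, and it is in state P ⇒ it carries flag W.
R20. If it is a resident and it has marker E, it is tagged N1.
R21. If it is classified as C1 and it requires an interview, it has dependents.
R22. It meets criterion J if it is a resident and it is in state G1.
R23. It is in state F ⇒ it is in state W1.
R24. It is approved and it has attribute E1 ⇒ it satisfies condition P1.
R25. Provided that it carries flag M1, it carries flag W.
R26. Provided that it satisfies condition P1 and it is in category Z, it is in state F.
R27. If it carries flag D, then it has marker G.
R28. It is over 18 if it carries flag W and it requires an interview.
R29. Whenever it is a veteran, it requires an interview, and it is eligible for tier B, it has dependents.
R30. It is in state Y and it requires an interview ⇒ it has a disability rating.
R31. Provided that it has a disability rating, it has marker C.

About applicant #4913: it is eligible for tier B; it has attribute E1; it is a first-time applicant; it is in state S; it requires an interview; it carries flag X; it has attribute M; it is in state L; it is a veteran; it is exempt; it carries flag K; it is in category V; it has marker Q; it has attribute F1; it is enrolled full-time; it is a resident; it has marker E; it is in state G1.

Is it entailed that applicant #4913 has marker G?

Forward chaining from the given facts derives: meets the income test, is tagged Q1, meets criterion N, is in category H, is tagged N1, meets criterion J, has dependents.
The only rule concluding "it has marker G" is R27, which needs "it carries flag D"; that is never established.

No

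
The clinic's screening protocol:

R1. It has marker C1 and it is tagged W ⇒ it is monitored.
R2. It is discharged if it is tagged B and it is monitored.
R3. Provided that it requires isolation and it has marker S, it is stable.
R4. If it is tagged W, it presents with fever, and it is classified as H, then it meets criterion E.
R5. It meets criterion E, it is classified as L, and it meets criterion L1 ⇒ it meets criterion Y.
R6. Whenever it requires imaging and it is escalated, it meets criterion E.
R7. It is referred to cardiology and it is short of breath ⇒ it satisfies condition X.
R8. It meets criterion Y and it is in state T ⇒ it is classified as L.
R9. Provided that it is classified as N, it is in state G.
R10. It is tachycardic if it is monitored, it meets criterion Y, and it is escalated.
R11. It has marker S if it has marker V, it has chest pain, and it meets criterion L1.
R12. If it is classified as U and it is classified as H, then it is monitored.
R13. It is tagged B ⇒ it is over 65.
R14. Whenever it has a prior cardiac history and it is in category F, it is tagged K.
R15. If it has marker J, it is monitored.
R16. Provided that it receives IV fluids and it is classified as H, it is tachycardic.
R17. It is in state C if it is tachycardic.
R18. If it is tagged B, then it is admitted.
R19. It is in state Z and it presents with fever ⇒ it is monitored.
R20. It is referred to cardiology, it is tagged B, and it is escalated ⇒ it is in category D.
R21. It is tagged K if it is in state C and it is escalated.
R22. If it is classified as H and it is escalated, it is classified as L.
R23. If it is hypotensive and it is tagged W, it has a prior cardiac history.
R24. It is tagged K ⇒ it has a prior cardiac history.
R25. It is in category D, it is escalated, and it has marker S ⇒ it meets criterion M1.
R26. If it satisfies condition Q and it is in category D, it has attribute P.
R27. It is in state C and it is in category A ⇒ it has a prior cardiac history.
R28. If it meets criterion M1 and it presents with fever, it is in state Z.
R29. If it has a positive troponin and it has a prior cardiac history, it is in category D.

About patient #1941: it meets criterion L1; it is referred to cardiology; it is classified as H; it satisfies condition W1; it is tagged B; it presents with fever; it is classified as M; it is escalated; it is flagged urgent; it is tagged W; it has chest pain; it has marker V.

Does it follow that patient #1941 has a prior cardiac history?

Yes

By R4 (it is tagged W, it presents with fever, it is classified as H): it meets criterion E.
By R11 (it has marker V, it has chest pain, it meets criterion L1): it has marker S.
By R20 (it is referred to cardiology, it is tagged B, it is escalated): it is in category D.
By R22 (it is classified as H, it is escalated): it is classified as L.
By R25 (it is in category D, it is escalated, it has marker S): it meets criterion M1.
By R28 (it meets criterion M1, it presents with fever): it is in state Z.
By R5 (it meets criterion E, it is classified as L, it meets criterion L1): it meets criterion Y.
By R19 (it is in state Z, it presents with fever): it is monitored.
By R10 (it is monitored, it meets criterion Y, it is escalated): it is tachycardic.
By R17 (it is tachycardic): it is in state C.
By R21 (it is in state C, it is escalated): it is tagged K.
By R24 (it is tagged K): it has a prior cardiac history.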